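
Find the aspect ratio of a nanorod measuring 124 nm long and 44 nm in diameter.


Aspect ratio AR = length / diameter
AR = 124 / 44
AR = 2.82

2.82


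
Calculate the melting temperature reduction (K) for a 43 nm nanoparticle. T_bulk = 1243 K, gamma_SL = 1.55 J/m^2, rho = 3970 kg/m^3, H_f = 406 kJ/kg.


Radius R = 43/2 = 21.5 nm = 2.15e-08 m
Convert H_f = 406 kJ/kg = 406000 J/kg
dT = 2 * gamma_SL * T_bulk / (rho * H_f * R)
dT = 2 * 1.55 * 1243 / (3970 * 406000 * 2.15e-08)
dT = 111.2 K

111.2


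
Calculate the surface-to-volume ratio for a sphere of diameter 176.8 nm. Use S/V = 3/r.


Radius r = 176.8/2 = 88.4 nm
S/V = 3 / r = 3 / 88.4
S/V = 0.0339 nm^-1

0.0339


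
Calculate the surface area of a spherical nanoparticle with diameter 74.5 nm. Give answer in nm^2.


Radius r = 74.5/2 = 37.25 nm
Surface area SA = 4 * pi * r^2
SA = 4 * pi * (37.25)^2
SA = 17436.62 nm^2

17436.62


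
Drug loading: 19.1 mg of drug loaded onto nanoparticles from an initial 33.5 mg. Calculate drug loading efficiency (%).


Drug loading efficiency = (drug loaded / drug initial) * 100
DLE = 19.1 / 33.5 * 100
DLE = 0.5701 * 100
DLE = 57.01%

57.01


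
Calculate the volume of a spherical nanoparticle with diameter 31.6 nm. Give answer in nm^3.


Radius r = 31.6/2 = 15.8 nm
Volume V = (4/3) * pi * r^3
V = (4/3) * pi * (15.8)^3
V = 16521.9 nm^3

16521.9


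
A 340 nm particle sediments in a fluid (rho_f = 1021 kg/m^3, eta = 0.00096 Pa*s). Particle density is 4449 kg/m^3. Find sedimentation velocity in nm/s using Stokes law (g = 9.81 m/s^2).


Radius R = 340/2 nm = 1.7e-07 m
Density difference = 4449 - 1021 = 3428 kg/m^3
v = 2 * R^2 * (rho_p - rho_f) * g / (9 * eta)
v = 2 * (1.7e-07)^2 * 3428 * 9.81 / (9 * 0.00096)
v = 2.2497e-07 m/s = 224.9696 nm/s

224.9696


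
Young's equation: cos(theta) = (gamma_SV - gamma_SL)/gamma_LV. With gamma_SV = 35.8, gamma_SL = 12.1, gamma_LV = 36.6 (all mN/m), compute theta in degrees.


cos(theta) = (gamma_SV - gamma_SL) / gamma_LV
cos(theta) = (35.8 - 12.1) / 36.6
cos(theta) = 0.647541
theta = arccos(0.647541) = 49.64 degrees

49.64


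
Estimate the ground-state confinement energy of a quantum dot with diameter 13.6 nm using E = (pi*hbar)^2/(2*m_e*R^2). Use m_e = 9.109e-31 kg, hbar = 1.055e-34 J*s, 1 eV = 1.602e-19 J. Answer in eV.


Radius R = 13.6/2 = 6.8 nm = 6.8e-09 m
E = (pi * 1.055e-34)^2 / (2 * 9.109e-31 * (6.8e-09)^2)
E(J) = 1.30403e-21
E = E(J) / 1.602e-19 = 0.0081 eV

0.0081


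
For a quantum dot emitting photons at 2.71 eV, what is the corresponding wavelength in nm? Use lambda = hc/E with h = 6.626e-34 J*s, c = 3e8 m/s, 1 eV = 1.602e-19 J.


Convert energy: E = 2.71 eV = 2.71 * 1.602e-19 = 4.34142e-19 J
lambda = h*c / E = 6.626e-34 * 3e8 / 4.34142e-19
lambda = 4.57869e-07 m = 457.9 nm

457.9


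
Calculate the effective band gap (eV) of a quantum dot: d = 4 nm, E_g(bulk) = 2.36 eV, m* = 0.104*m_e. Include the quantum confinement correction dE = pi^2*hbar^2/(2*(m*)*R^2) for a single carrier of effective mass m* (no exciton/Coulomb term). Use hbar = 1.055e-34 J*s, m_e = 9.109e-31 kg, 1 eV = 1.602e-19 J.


Radius R = 4/2 nm = 2e-09 m
Confinement energy dE = pi^2 * hbar^2 / (2 * m_eff * m_e * R^2)
dE = pi^2 * (1.055e-34)^2 / (2 * 0.104 * 9.109e-31 * (2e-09)^2) J, divided by 1.602e-19 J/eV
dE = 0.9048 eV
Total band gap = E_g(bulk) + dE = 2.36 + 0.9048 = 3.2648 eV

3.2648


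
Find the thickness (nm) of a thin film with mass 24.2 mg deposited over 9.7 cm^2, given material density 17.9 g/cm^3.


Convert: m = 24.2 mg = 2.4200e-05 kg, A = 9.7 cm^2 = 9.7000e-04 m^2, rho = 17.9 g/cm^3 = 17900 kg/m^3
t = m / (A * rho)
t = 2.4200e-05 / (9.7000e-04 * 17900)
t = 1.3938e-06 m = 1393.8 nm

1393.8


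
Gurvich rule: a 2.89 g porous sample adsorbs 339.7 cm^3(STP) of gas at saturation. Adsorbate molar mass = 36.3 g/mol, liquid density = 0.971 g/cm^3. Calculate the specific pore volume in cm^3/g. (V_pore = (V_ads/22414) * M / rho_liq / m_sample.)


Moles adsorbed n = V_ads / 22414 = 339.7 / 22414 = 1.515571e-02 mol
Liquid volume V_liq = n * M / rho_liq = 1.515571e-02 * 36.3 / 0.971 = 0.56658 cm^3
Specific pore volume V_pore = V_liq / m_sample = 0.56658 / 2.89
V_pore = 0.196 cm^3/g

0.196


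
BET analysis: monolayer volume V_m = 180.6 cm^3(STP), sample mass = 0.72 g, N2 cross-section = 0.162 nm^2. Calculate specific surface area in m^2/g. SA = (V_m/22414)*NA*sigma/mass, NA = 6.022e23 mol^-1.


Number of moles in monolayer = V_m / 22414 = 180.6 / 22414 = 0.00805746
Number of molecules = moles * NA = 0.00805746 * 6.022e23
SA = molecules * sigma / mass
SA = (180.6 / 22414) * 6.022e23 * 0.162e-18 / 0.72
SA = 1091.7 m^2/g

1091.7


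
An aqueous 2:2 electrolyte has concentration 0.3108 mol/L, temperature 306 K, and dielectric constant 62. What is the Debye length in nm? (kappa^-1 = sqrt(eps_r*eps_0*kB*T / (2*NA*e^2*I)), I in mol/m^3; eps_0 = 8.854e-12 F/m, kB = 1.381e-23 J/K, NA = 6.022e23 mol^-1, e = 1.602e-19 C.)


Ionic strength I = 0.3108 * 2^2 * 1000 = 1243.2 mol/m^3
kappa^-1 = sqrt(62 * 8.854e-12 * 1.381e-23 * 306 / (2 * 6.022e23 * (1.602e-19)^2 * 1243.2))
kappa^-1 = 0.246 nm

0.246


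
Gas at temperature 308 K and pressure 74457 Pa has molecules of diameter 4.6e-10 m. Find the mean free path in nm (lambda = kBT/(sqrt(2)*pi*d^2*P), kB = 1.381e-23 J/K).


Mean free path: lambda = kB*T / (sqrt(2) * pi * d^2 * P)
lambda = 1.381e-23 * 308 / (sqrt(2) * pi * (4.6e-10)^2 * 74457)
lambda = 6.07657e-08 m
lambda = 60.77 nm

60.77


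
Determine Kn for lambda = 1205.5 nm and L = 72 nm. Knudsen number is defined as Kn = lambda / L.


Knudsen number Kn = lambda / L
Kn = 1205.5 / 72
Kn = 16.7431

16.7431


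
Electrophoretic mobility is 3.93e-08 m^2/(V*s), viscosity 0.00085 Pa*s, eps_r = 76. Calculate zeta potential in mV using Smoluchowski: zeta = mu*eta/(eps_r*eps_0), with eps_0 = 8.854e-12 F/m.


Smoluchowski equation: zeta = mu * eta / (eps_r * eps_0)
zeta = 3.93e-08 * 0.00085 / (76 * 8.854e-12)
zeta = 0.049643 V = 49.64 mV

49.64


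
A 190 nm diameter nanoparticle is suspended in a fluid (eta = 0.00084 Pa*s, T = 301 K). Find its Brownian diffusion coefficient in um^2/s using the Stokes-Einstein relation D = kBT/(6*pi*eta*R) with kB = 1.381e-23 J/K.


Radius R = 190/2 = 95 nm = 9.5e-08 m
D = kB*T / (6*pi*eta*R)
D = 1.381e-23 * 301 / (6 * pi * 0.00084 * 9.5e-08)
D = 2.76348e-12 m^2/s = 2.763 um^2/s

2.763


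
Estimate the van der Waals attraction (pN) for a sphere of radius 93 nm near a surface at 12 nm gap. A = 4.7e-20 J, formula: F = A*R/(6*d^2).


Convert to SI: R = 93 nm = 9.3e-08 m, d = 12 nm = 1.2e-08 m
F = A * R / (6 * d^2)
F = 4.7e-20 * 9.3e-08 / (6 * (1.2e-08)^2)
F = 5.05903e-12 N = 5.059 pN

5.059


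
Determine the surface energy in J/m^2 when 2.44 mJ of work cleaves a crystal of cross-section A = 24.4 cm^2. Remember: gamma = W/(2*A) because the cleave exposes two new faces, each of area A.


Convert: A = 24.4 cm^2 = 0.00244 m^2, W = 2.44 mJ = 0.00244 J
Cleaving exposes two faces of area A, so total new surface = 2*A and gamma = W / (2*A)
gamma = 0.00244 / (2 * 0.00244)
gamma = 0.5 J/m^2

0.5


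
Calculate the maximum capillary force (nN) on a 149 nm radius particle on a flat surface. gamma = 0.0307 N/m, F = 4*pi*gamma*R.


Convert radius: R = 149 nm = 1.49e-07 m
F = 4 * pi * gamma * R
F = 4 * pi * 0.0307 * 1.49e-07
F = 5.74823e-08 N = 57.4823 nN

57.4823


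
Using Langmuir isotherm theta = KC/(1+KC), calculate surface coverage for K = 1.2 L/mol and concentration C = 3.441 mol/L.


Langmuir isotherm: theta = K*C / (1 + K*C)
K*C = 1.2 * 3.441 = 4.1292
theta = 4.1292 / (1 + 4.1292) = 4.1292 / 5.1292
theta = 0.805

0.805


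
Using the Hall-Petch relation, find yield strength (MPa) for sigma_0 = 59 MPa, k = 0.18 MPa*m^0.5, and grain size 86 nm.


d = 86 nm = 8.6e-08 m
sqrt(d) = 0.0002932576
Hall-Petch contribution = k / sqrt(d) = 0.18 / 0.0002932576 = 613.8 MPa
sigma = sigma_0 + k/sqrt(d) = 59 + 613.8 = 672.8 MPa

672.8


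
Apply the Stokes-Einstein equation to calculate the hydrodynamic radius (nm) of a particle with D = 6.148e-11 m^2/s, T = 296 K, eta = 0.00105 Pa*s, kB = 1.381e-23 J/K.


Stokes-Einstein: R = kB*T / (6*pi*eta*D)
R = 1.381e-23 * 296 / (6 * pi * 0.00105 * 6.148e-11)
R = 3.3594e-09 m = 3.36 nm

3.36


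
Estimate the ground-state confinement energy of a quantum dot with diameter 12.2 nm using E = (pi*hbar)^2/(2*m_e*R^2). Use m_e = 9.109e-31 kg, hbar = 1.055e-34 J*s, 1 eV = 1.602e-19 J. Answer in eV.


Radius R = 12.2/2 = 6.1 nm = 6.1e-09 m
E = (pi * 1.055e-34)^2 / (2 * 9.109e-31 * (6.1e-09)^2)
E(J) = 1.62048e-21
E = E(J) / 1.602e-19 = 0.0101 eV

0.0101


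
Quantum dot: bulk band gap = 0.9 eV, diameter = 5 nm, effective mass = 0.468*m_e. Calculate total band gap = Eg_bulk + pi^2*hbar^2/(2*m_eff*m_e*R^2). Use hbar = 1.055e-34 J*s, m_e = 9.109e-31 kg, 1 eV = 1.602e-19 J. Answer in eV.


Radius R = 5/2 nm = 2.5e-09 m
Confinement energy dE = pi^2 * hbar^2 / (2 * m_eff * m_e * R^2)
dE = pi^2 * (1.055e-34)^2 / (2 * 0.468 * 9.109e-31 * (2.5e-09)^2) J, divided by 1.602e-19 J/eV
dE = 0.1287 eV
Total band gap = E_g(bulk) + dE = 0.9 + 0.1287 = 1.0287 eV

1.0287


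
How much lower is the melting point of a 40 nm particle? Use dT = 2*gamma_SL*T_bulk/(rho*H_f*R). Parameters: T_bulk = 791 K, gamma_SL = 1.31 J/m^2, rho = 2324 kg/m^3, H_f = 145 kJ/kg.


Radius R = 40/2 = 20 nm = 2e-08 m
Convert H_f = 145 kJ/kg = 145000 J/kg
dT = 2 * gamma_SL * T_bulk / (rho * H_f * R)
dT = 2 * 1.31 * 791 / (2324 * 145000 * 2e-08)
dT = 307.5 K

307.5


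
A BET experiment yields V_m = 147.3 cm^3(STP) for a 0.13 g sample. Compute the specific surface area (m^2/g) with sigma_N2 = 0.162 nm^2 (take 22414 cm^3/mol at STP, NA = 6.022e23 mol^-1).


Number of moles in monolayer = V_m / 22414 = 147.3 / 22414 = 0.00657179
Number of molecules = moles * NA = 0.00657179 * 6.022e23
SA = molecules * sigma / mass
SA = (147.3 / 22414) * 6.022e23 * 0.162e-18 / 0.13
SA = 4931.7 m^2/g

4931.7


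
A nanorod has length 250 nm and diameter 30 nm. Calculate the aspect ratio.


Aspect ratio AR = length / diameter
AR = 250 / 30
AR = 8.33

8.33


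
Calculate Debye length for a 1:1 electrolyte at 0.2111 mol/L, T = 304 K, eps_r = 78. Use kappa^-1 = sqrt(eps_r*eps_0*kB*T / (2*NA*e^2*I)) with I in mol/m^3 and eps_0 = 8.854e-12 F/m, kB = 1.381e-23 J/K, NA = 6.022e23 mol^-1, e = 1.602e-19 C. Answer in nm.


Ionic strength I = 0.2111 * 1^2 * 1000 = 211.1 mol/m^3
kappa^-1 = sqrt(78 * 8.854e-12 * 1.381e-23 * 304 / (2 * 6.022e23 * (1.602e-19)^2 * 211.1))
kappa^-1 = 0.667 nm

0.667


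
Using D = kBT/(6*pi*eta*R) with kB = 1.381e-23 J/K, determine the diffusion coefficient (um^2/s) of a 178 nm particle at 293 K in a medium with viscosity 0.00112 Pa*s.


Radius R = 178/2 = 89 nm = 8.9e-08 m
D = kB*T / (6*pi*eta*R)
D = 1.381e-23 * 293 / (6 * pi * 0.00112 * 8.9e-08)
D = 2.15354e-12 m^2/s = 2.154 um^2/s

2.154


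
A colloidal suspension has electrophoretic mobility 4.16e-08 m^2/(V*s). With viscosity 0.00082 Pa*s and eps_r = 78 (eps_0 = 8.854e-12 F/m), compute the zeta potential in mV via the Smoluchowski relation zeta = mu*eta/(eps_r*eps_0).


Smoluchowski equation: zeta = mu * eta / (eps_r * eps_0)
zeta = 4.16e-08 * 0.00082 / (78 * 8.854e-12)
zeta = 0.049394 V = 49.39 mV

49.39


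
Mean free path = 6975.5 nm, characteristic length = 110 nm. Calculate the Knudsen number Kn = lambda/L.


Knudsen number Kn = lambda / L
Kn = 6975.5 / 110
Kn = 63.4136

63.4136


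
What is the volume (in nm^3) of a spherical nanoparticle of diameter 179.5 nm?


Radius r = 179.5/2 = 89.75 nm
Volume V = (4/3) * pi * r^3
V = (4/3) * pi * (89.75)^3
V = 3028251.78 nm^3

3028251.78


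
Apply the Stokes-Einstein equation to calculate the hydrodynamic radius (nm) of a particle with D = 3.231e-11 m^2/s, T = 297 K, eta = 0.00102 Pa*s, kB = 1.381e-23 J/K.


Stokes-Einstein: R = kB*T / (6*pi*eta*D)
R = 1.381e-23 * 297 / (6 * pi * 0.00102 * 3.231e-11)
R = 6.60255e-09 m = 6.6 nm

6.6


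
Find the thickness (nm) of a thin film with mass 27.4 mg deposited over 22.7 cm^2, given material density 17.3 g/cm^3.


Convert: m = 27.4 mg = 2.7400e-05 kg, A = 22.7 cm^2 = 2.2700e-03 m^2, rho = 17.3 g/cm^3 = 17300 kg/m^3
t = m / (A * rho)
t = 2.7400e-05 / (2.2700e-03 * 17300)
t = 6.9772e-07 m = 697.7 nm

697.7


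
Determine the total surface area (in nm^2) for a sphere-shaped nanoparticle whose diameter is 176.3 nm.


Radius r = 176.3/2 = 88.15 nm
Surface area SA = 4 * pi * r^2
SA = 4 * pi * (88.15)^2
SA = 97646.01 nm^2

97646.01


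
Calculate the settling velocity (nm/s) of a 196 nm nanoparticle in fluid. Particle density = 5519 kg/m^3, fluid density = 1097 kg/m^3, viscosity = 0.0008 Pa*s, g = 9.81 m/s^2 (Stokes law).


Radius R = 196/2 nm = 9.8e-08 m
Density difference = 5519 - 1097 = 4422 kg/m^3
v = 2 * R^2 * (rho_p - rho_f) * g / (9 * eta)
v = 2 * (9.8e-08)^2 * 4422 * 9.81 / (9 * 0.0008)
v = 1.15728e-07 m/s = 115.7277 nm/s

115.7277


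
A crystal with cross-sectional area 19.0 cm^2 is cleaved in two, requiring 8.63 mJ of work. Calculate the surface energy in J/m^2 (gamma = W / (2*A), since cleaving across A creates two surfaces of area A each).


Convert: A = 19.0 cm^2 = 0.0019 m^2, W = 8.63 mJ = 0.00863 J
Cleaving exposes two faces of area A, so total new surface = 2*A and gamma = W / (2*A)
gamma = 0.00863 / (2 * 0.0019)
gamma = 2.271 J/m^2

2.271


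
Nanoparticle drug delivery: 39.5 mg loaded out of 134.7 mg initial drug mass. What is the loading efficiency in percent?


Drug loading efficiency = (drug loaded / drug initial) * 100
DLE = 39.5 / 134.7 * 100
DLE = 0.2932 * 100
DLE = 29.32%

29.32


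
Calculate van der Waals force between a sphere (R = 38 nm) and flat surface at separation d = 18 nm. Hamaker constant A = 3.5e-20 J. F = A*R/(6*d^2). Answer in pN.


Convert to SI: R = 38 nm = 3.8e-08 m, d = 18 nm = 1.8e-08 m
F = A * R / (6 * d^2)
F = 3.5e-20 * 3.8e-08 / (6 * (1.8e-08)^2)
F = 6.84156e-13 N = 0.684 pN

0.684


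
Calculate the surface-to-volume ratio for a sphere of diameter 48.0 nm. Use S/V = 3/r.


Radius r = 48.0/2 = 24 nm
S/V = 3 / r = 3 / 24
S/V = 0.125 nm^-1

0.125


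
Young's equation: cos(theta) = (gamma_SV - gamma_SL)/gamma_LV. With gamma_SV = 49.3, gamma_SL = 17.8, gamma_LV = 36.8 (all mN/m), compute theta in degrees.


cos(theta) = (gamma_SV - gamma_SL) / gamma_LV
cos(theta) = (49.3 - 17.8) / 36.8
cos(theta) = 0.855978
theta = arccos(0.855978) = 31.13 degrees

31.13


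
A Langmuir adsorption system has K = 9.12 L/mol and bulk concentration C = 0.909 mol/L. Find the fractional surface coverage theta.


Langmuir isotherm: theta = K*C / (1 + K*C)
K*C = 9.12 * 0.909 = 8.29008
theta = 8.29008 / (1 + 8.29008) = 8.29008 / 9.29008
theta = 0.8924

0.8924


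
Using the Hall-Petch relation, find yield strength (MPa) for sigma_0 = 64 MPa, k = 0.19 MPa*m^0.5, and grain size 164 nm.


d = 164 nm = 1.64e-07 m
sqrt(d) = 0.0004049691
Hall-Petch contribution = k / sqrt(d) = 0.19 / 0.0004049691 = 469.2 MPa
sigma = sigma_0 + k/sqrt(d) = 64 + 469.2 = 533.2 MPa

533.2


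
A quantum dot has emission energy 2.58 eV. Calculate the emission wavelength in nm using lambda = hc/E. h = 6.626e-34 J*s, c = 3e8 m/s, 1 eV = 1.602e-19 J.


Convert energy: E = 2.58 eV = 2.58 * 1.602e-19 = 4.13316e-19 J
lambda = h*c / E = 6.626e-34 * 3e8 / 4.13316e-19
lambda = 4.8094e-07 m = 480.9 nm

480.9


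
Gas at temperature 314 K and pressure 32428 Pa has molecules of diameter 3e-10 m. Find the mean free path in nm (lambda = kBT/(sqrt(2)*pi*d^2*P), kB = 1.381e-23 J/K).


Mean free path: lambda = kB*T / (sqrt(2) * pi * d^2 * P)
lambda = 1.381e-23 * 314 / (sqrt(2) * pi * (3e-10)^2 * 32428)
lambda = 3.34423e-07 m
lambda = 334.42 nm

334.42


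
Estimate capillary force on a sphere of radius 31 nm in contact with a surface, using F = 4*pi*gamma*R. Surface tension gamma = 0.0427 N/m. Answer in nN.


Convert radius: R = 31 nm = 3.1e-08 m
F = 4 * pi * gamma * R
F = 4 * pi * 0.0427 * 3.1e-08
F = 1.66341e-08 N = 16.6341 nN

16.6341


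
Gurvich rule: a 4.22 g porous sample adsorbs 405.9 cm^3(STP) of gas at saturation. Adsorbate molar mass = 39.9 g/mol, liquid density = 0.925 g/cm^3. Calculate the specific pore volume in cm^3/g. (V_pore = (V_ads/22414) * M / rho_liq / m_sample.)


Moles adsorbed n = V_ads / 22414 = 405.9 / 22414 = 1.810922e-02 mol
Liquid volume V_liq = n * M / rho_liq = 1.810922e-02 * 39.9 / 0.925 = 0.78114 cm^3
Specific pore volume V_pore = V_liq / m_sample = 0.78114 / 4.22
V_pore = 0.1851 cm^3/g

0.1851


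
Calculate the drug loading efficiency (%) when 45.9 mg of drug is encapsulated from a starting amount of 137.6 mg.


Drug loading efficiency = (drug loaded / drug initial) * 100
DLE = 45.9 / 137.6 * 100
DLE = 0.3336 * 100
DLE = 33.36%

33.36


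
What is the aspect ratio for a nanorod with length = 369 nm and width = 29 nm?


Aspect ratio AR = length / diameter
AR = 369 / 29
AR = 12.72

12.72


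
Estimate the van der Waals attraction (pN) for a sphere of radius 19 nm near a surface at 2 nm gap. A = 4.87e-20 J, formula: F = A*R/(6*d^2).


Convert to SI: R = 19 nm = 1.9e-08 m, d = 2 nm = 2e-09 m
F = A * R / (6 * d^2)
F = 4.87e-20 * 1.9e-08 / (6 * (2e-09)^2)
F = 3.85542e-11 N = 38.554 pN

38.554


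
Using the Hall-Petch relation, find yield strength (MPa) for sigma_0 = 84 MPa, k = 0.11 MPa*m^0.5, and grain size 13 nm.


d = 13 nm = 1.3e-08 m
sqrt(d) = 0.0001140175
Hall-Petch contribution = k / sqrt(d) = 0.11 / 0.0001140175 = 964.8 MPa
sigma = sigma_0 + k/sqrt(d) = 84 + 964.8 = 1048.8 MPa

1048.8


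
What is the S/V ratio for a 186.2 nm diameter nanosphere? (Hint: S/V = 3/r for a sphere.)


Radius r = 186.2/2 = 93.1 nm
S/V = 3 / r = 3 / 93.1
S/V = 0.0322 nm^-1

0.0322


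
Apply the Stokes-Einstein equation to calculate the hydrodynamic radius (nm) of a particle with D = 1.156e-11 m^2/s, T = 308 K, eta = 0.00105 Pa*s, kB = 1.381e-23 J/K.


Stokes-Einstein: R = kB*T / (6*pi*eta*D)
R = 1.381e-23 * 308 / (6 * pi * 0.00105 * 1.156e-11)
R = 1.85907e-08 m = 18.59 nm

18.59


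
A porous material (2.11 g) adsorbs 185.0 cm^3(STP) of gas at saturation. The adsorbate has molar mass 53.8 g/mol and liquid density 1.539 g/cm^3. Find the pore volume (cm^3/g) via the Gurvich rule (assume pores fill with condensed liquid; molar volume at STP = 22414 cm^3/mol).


Moles adsorbed n = V_ads / 22414 = 185.0 / 22414 = 8.253770e-03 mol
Liquid volume V_liq = n * M / rho_liq = 8.253770e-03 * 53.8 / 1.539 = 0.28853 cm^3
Specific pore volume V_pore = V_liq / m_sample = 0.28853 / 2.11
V_pore = 0.1367 cm^3/g

0.1367


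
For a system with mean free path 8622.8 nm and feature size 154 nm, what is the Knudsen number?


Knudsen number Kn = lambda / L
Kn = 8622.8 / 154
Kn = 55.9922

55.9922


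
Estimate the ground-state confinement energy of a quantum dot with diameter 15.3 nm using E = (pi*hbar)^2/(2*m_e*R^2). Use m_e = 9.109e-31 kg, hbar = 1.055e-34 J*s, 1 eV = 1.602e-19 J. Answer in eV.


Radius R = 15.3/2 = 7.65 nm = 7.65e-09 m
E = (pi * 1.055e-34)^2 / (2 * 9.109e-31 * (7.65e-09)^2)
E(J) = 1.03034e-21
E = E(J) / 1.602e-19 = 0.0064 eV

0.0064


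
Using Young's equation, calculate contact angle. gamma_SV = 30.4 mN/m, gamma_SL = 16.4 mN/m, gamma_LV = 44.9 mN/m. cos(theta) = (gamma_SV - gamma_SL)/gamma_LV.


cos(theta) = (gamma_SV - gamma_SL) / gamma_LV
cos(theta) = (30.4 - 16.4) / 44.9
cos(theta) = 0.311804
theta = arccos(0.311804) = 71.83 degrees

71.83


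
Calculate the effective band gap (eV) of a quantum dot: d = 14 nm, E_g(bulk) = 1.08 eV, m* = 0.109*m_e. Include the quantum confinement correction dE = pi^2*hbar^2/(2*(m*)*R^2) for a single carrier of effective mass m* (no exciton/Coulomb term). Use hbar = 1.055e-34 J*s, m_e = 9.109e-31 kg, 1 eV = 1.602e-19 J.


Radius R = 14/2 nm = 7e-09 m
Confinement energy dE = pi^2 * hbar^2 / (2 * m_eff * m_e * R^2)
dE = pi^2 * (1.055e-34)^2 / (2 * 0.109 * 9.109e-31 * (7e-09)^2) J, divided by 1.602e-19 J/eV
dE = 0.0705 eV
Total band gap = E_g(bulk) + dE = 1.08 + 0.0705 = 1.1505 eV

1.1505


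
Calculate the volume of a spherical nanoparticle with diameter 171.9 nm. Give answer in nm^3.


Radius r = 171.9/2 = 85.95 nm
Volume V = (4/3) * pi * r^3
V = (4/3) * pi * (85.95)^3
V = 2659660.8 nm^3

2659660.8


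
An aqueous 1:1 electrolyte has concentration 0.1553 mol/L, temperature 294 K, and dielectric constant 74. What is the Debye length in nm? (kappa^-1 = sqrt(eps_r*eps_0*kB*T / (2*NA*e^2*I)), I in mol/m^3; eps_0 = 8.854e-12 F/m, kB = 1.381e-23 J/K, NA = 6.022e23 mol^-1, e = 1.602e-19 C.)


Ionic strength I = 0.1553 * 1^2 * 1000 = 155.3 mol/m^3
kappa^-1 = sqrt(74 * 8.854e-12 * 1.381e-23 * 294 / (2 * 6.022e23 * (1.602e-19)^2 * 155.3))
kappa^-1 = 0.744 nm

0.744


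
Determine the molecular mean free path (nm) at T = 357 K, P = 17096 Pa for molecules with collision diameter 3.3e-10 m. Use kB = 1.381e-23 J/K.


Mean free path: lambda = kB*T / (sqrt(2) * pi * d^2 * P)
lambda = 1.381e-23 * 357 / (sqrt(2) * pi * (3.3e-10)^2 * 17096)
lambda = 5.96039e-07 m
lambda = 596.04 nm

596.04


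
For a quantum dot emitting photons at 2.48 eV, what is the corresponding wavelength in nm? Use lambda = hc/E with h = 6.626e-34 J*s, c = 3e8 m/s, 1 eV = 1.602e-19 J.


Convert energy: E = 2.48 eV = 2.48 * 1.602e-19 = 3.97296e-19 J
lambda = h*c / E = 6.626e-34 * 3e8 / 3.97296e-19
lambda = 5.00332e-07 m = 500.3 nm

500.3


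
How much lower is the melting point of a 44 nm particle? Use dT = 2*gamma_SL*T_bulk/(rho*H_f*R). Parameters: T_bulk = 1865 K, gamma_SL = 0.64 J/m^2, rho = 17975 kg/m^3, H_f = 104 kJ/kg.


Radius R = 44/2 = 22 nm = 2.2e-08 m
Convert H_f = 104 kJ/kg = 104000 J/kg
dT = 2 * gamma_SL * T_bulk / (rho * H_f * R)
dT = 2 * 0.64 * 1865 / (17975 * 104000 * 2.2e-08)
dT = 58.0 K

58.0


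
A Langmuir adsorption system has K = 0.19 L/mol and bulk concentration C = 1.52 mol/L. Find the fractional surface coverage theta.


Langmuir isotherm: theta = K*C / (1 + K*C)
K*C = 0.19 * 1.52 = 0.2888
theta = 0.2888 / (1 + 0.2888) = 0.2888 / 1.2888
theta = 0.2241

0.2241


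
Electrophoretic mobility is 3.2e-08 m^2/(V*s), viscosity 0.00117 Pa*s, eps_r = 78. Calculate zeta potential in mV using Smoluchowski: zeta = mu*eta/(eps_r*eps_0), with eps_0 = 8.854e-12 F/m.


Smoluchowski equation: zeta = mu * eta / (eps_r * eps_0)
zeta = 3.2e-08 * 0.00117 / (78 * 8.854e-12)
zeta = 0.054213 V = 54.21 mV

54.21


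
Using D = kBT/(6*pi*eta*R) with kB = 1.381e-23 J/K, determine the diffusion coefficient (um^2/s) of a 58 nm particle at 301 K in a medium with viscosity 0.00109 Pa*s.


Radius R = 58/2 = 29 nm = 2.9e-08 m
D = kB*T / (6*pi*eta*R)
D = 1.381e-23 * 301 / (6 * pi * 0.00109 * 2.9e-08)
D = 6.97645e-12 m^2/s = 6.976 um^2/s

6.976


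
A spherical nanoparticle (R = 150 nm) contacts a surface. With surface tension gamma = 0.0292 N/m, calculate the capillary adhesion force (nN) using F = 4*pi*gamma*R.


Convert radius: R = 150 nm = 1.5e-07 m
F = 4 * pi * gamma * R
F = 4 * pi * 0.0292 * 1.5e-07
F = 5.50407e-08 N = 55.0407 nN

55.0407


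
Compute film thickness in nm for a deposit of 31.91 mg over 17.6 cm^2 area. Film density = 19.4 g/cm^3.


Convert: m = 31.91 mg = 3.1910e-05 kg, A = 17.6 cm^2 = 1.7600e-03 m^2, rho = 19.4 g/cm^3 = 19400 kg/m^3
t = m / (A * rho)
t = 3.1910e-05 / (1.7600e-03 * 19400)
t = 9.3457e-07 m = 934.6 nm

934.6


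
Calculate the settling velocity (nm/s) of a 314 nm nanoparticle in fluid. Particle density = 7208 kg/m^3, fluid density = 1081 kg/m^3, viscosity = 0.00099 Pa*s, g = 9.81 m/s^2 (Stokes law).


Radius R = 314/2 nm = 1.57e-07 m
Density difference = 7208 - 1081 = 6127 kg/m^3
v = 2 * R^2 * (rho_p - rho_f) * g / (9 * eta)
v = 2 * (1.57e-07)^2 * 6127 * 9.81 / (9 * 0.00099)
v = 3.32559e-07 m/s = 332.5588 nm/s

332.5588


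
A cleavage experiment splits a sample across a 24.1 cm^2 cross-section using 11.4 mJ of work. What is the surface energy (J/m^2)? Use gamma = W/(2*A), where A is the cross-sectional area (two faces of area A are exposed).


Convert: A = 24.1 cm^2 = 0.00241 m^2, W = 11.4 mJ = 0.0114 J
Cleaving exposes two faces of area A, so total new surface = 2*A and gamma = W / (2*A)
gamma = 0.0114 / (2 * 0.00241)
gamma = 2.365 J/m^2

2.365


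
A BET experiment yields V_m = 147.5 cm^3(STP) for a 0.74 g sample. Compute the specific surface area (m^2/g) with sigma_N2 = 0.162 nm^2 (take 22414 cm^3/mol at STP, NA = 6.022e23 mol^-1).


Number of moles in monolayer = V_m / 22414 = 147.5 / 22414 = 0.00658071
Number of molecules = moles * NA = 0.00658071 * 6.022e23
SA = molecules * sigma / mass
SA = (147.5 / 22414) * 6.022e23 * 0.162e-18 / 0.74
SA = 867.6 m^2/g

867.6


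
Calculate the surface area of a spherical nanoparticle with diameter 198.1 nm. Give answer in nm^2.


Radius r = 198.1/2 = 99.05 nm
Surface area SA = 4 * pi * r^2
SA = 4 * pi * (99.05)^2
SA = 123287.44 nm^2

123287.44


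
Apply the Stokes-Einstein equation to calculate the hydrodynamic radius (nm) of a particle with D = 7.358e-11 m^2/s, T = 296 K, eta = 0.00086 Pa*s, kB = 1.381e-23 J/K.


Stokes-Einstein: R = kB*T / (6*pi*eta*D)
R = 1.381e-23 * 296 / (6 * pi * 0.00086 * 7.358e-11)
R = 3.42709e-09 m = 3.43 nm

3.43


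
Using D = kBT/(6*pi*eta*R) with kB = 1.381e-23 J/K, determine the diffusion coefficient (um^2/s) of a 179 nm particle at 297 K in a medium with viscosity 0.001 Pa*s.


Radius R = 179/2 = 89.5 nm = 8.95e-08 m
D = kB*T / (6*pi*eta*R)
D = 1.381e-23 * 297 / (6 * pi * 0.001 * 8.95e-08)
D = 2.43123e-12 m^2/s = 2.431 um^2/s

2.431


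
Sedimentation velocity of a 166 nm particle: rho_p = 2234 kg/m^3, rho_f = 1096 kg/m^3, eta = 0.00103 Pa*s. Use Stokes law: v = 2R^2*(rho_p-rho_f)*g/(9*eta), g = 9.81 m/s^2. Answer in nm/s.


Radius R = 166/2 nm = 8.3e-08 m
Density difference = 2234 - 1096 = 1138 kg/m^3
v = 2 * R^2 * (rho_p - rho_f) * g / (9 * eta)
v = 2 * (8.3e-08)^2 * 1138 * 9.81 / (9 * 0.00103)
v = 1.65927e-08 m/s = 16.5927 nm/s

16.5927


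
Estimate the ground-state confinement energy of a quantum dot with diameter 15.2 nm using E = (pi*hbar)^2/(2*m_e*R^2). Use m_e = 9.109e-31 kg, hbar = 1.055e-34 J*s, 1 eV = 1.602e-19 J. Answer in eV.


Radius R = 15.2/2 = 7.6 nm = 7.6e-09 m
E = (pi * 1.055e-34)^2 / (2 * 9.109e-31 * (7.6e-09)^2)
E(J) = 1.04394e-21
E = E(J) / 1.602e-19 = 0.0065 eV

0.0065


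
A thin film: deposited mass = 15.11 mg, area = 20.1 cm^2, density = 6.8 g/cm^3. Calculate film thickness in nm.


Convert: m = 15.11 mg = 1.5110e-05 kg, A = 20.1 cm^2 = 2.0100e-03 m^2, rho = 6.8 g/cm^3 = 6800 kg/m^3
t = m / (A * rho)
t = 1.5110e-05 / (2.0100e-03 * 6800)
t = 1.1055e-06 m = 1105.5 nm

1105.5


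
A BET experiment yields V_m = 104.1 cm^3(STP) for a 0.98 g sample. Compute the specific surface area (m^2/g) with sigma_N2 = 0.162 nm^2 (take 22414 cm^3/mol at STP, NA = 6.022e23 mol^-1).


Number of moles in monolayer = V_m / 22414 = 104.1 / 22414 = 0.00464442
Number of molecules = moles * NA = 0.00464442 * 6.022e23
SA = molecules * sigma / mass
SA = (104.1 / 22414) * 6.022e23 * 0.162e-18 / 0.98
SA = 462.3 m^2/g

462.3


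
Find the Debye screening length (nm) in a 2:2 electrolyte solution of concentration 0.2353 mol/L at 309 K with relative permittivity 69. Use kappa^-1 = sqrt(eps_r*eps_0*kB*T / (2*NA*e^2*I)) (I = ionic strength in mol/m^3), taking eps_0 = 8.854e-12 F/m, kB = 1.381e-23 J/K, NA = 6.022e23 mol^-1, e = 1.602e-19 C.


Ionic strength I = 0.2353 * 2^2 * 1000 = 941.2 mol/m^3
kappa^-1 = sqrt(69 * 8.854e-12 * 1.381e-23 * 309 / (2 * 6.022e23 * (1.602e-19)^2 * 941.2))
kappa^-1 = 0.299 nm

0.299


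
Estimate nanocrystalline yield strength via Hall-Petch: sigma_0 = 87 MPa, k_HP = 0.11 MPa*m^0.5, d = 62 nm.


d = 62 nm = 6.2e-08 m
sqrt(d) = 0.000248998
Hall-Petch contribution = k / sqrt(d) = 0.11 / 0.000248998 = 441.8 MPa
sigma = sigma_0 + k/sqrt(d) = 87 + 441.8 = 528.8 MPa

528.8


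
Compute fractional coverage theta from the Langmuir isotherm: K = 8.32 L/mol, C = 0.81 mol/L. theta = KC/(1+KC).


Langmuir isotherm: theta = K*C / (1 + K*C)
K*C = 8.32 * 0.81 = 6.7392
theta = 6.7392 / (1 + 6.7392) = 6.7392 / 7.7392
theta = 0.8708

0.8708


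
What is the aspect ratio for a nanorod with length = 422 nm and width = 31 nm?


Aspect ratio AR = length / diameter
AR = 422 / 31
AR = 13.61

13.61


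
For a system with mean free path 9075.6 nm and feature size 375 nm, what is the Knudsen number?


Knudsen number Kn = lambda / L
Kn = 9075.6 / 375
Kn = 24.2016

24.2016


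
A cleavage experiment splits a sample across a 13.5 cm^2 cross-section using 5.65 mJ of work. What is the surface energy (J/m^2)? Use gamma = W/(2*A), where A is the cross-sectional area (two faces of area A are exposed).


Convert: A = 13.5 cm^2 = 0.00135 m^2, W = 5.65 mJ = 0.00565 J
Cleaving exposes two faces of area A, so total new surface = 2*A and gamma = W / (2*A)
gamma = 0.00565 / (2 * 0.00135)
gamma = 2.093 J/m^2

2.093


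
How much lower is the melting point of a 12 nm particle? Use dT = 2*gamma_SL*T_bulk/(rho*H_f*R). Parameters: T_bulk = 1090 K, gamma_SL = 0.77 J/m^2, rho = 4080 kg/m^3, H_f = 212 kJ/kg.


Radius R = 12/2 = 6 nm = 6e-09 m
Convert H_f = 212 kJ/kg = 212000 J/kg
dT = 2 * gamma_SL * T_bulk / (rho * H_f * R)
dT = 2 * 0.77 * 1090 / (4080 * 212000 * 6e-09)
dT = 323.4 K

323.4


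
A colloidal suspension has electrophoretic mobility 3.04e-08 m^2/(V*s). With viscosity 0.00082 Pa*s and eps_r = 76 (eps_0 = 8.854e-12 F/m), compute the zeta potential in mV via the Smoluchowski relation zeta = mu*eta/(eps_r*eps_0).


Smoluchowski equation: zeta = mu * eta / (eps_r * eps_0)
zeta = 3.04e-08 * 0.00082 / (76 * 8.854e-12)
zeta = 0.037045 V = 37.05 mV

37.05


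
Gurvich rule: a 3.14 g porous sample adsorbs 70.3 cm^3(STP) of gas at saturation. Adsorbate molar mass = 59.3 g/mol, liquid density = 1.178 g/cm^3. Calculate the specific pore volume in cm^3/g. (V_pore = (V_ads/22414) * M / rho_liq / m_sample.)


Moles adsorbed n = V_ads / 22414 = 70.3 / 22414 = 3.136433e-03 mol
Liquid volume V_liq = n * M / rho_liq = 3.136433e-03 * 59.3 / 1.178 = 0.15789 cm^3
Specific pore volume V_pore = V_liq / m_sample = 0.15789 / 3.14
V_pore = 0.0503 cm^3/g

0.0503


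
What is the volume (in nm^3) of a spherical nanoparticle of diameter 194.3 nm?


Radius r = 194.3/2 = 97.15 nm
Volume V = (4/3) * pi * r^3
V = (4/3) * pi * (97.15)^3
V = 3840758.71 nm^3

3840758.71


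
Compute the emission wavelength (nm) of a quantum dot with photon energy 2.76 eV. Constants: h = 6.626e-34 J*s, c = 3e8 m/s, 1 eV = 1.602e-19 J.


Convert energy: E = 2.76 eV = 2.76 * 1.602e-19 = 4.42152e-19 J
lambda = h*c / E = 6.626e-34 * 3e8 / 4.42152e-19
lambda = 4.49574e-07 m = 449.6 nm

449.6


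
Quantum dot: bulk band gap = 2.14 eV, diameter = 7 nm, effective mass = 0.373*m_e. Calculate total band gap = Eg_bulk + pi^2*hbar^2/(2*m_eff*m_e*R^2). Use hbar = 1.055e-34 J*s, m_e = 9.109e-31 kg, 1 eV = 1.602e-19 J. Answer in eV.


Radius R = 7/2 nm = 3.5e-09 m
Confinement energy dE = pi^2 * hbar^2 / (2 * m_eff * m_e * R^2)
dE = pi^2 * (1.055e-34)^2 / (2 * 0.373 * 9.109e-31 * (3.5e-09)^2) J, divided by 1.602e-19 J/eV
dE = 0.0824 eV
Total band gap = E_g(bulk) + dE = 2.14 + 0.0824 = 2.2224 eV

2.2224


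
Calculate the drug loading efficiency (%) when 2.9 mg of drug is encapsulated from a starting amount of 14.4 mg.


Drug loading efficiency = (drug loaded / drug initial) * 100
DLE = 2.9 / 14.4 * 100
DLE = 0.2014 * 100
DLE = 20.14%

20.14


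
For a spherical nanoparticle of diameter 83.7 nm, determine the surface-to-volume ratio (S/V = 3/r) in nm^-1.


Radius r = 83.7/2 = 41.85 nm
S/V = 3 / r = 3 / 41.85
S/V = 0.0717 nm^-1

0.0717


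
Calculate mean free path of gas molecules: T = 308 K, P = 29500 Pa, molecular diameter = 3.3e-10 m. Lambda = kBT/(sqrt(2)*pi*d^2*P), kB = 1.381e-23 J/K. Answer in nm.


Mean free path: lambda = kB*T / (sqrt(2) * pi * d^2 * P)
lambda = 1.381e-23 * 308 / (sqrt(2) * pi * (3.3e-10)^2 * 29500)
lambda = 2.98009e-07 m
lambda = 298.01 nm

298.01


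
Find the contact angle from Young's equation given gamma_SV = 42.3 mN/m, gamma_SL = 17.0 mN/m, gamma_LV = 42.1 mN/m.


cos(theta) = (gamma_SV - gamma_SL) / gamma_LV
cos(theta) = (42.3 - 17.0) / 42.1
cos(theta) = 0.60095
theta = arccos(0.60095) = 53.06 degrees

53.06


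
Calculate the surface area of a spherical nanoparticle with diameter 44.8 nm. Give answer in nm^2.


Radius r = 44.8/2 = 22.4 nm
Surface area SA = 4 * pi * r^2
SA = 4 * pi * (22.4)^2
SA = 6305.3 nm^2

6305.3


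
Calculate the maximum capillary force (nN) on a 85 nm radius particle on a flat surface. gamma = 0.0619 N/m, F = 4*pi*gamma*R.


Convert radius: R = 85 nm = 8.5e-08 m
F = 4 * pi * gamma * R
F = 4 * pi * 0.0619 * 8.5e-08
F = 6.6118e-08 N = 66.118 nN

66.118


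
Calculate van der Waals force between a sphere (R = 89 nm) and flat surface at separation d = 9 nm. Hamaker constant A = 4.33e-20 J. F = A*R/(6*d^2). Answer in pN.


Convert to SI: R = 89 nm = 8.9e-08 m, d = 9 nm = 9e-09 m
F = A * R / (6 * d^2)
F = 4.33e-20 * 8.9e-08 / (6 * (9e-09)^2)
F = 7.92942e-12 N = 7.929 pN

7.929


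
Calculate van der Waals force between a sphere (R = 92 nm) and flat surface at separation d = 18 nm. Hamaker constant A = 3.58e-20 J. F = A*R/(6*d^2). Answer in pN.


Convert to SI: R = 92 nm = 9.2e-08 m, d = 18 nm = 1.8e-08 m
F = A * R / (6 * d^2)
F = 3.58e-20 * 9.2e-08 / (6 * (1.8e-08)^2)
F = 1.69424e-12 N = 1.694 pN

1.694


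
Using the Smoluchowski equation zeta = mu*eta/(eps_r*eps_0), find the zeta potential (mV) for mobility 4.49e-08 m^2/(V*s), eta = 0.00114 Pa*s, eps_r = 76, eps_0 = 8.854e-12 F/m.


Smoluchowski equation: zeta = mu * eta / (eps_r * eps_0)
zeta = 4.49e-08 * 0.00114 / (76 * 8.854e-12)
zeta = 0.076067 V = 76.07 mV

76.07


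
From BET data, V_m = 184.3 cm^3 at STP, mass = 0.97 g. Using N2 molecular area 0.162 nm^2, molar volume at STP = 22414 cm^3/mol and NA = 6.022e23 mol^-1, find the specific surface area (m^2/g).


Number of moles in monolayer = V_m / 22414 = 184.3 / 22414 = 0.00822254
Number of molecules = moles * NA = 0.00822254 * 6.022e23
SA = molecules * sigma / mass
SA = (184.3 / 22414) * 6.022e23 * 0.162e-18 / 0.97
SA = 827.0 m^2/g

827.0


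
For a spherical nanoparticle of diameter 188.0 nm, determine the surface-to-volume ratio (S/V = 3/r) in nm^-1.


Radius r = 188.0/2 = 94 nm
S/V = 3 / r = 3 / 94
S/V = 0.0319 nm^-1

0.0319


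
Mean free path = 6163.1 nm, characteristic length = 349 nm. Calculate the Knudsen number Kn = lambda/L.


Knudsen number Kn = lambda / L
Kn = 6163.1 / 349
Kn = 17.6593

17.6593


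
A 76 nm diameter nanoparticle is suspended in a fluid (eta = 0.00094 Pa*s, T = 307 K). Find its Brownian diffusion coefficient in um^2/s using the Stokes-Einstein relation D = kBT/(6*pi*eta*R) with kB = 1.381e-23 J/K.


Radius R = 76/2 = 38 nm = 3.8e-08 m
D = kB*T / (6*pi*eta*R)
D = 1.381e-23 * 307 / (6 * pi * 0.00094 * 3.8e-08)
D = 6.29679e-12 m^2/s = 6.297 um^2/s

6.297


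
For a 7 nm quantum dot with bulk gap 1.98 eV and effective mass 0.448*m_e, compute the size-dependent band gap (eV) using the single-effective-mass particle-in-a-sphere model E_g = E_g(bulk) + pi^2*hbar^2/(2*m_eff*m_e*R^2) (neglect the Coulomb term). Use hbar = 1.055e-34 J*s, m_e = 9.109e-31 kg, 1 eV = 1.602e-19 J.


Radius R = 7/2 nm = 3.5e-09 m
Confinement energy dE = pi^2 * hbar^2 / (2 * m_eff * m_e * R^2)
dE = pi^2 * (1.055e-34)^2 / (2 * 0.448 * 9.109e-31 * (3.5e-09)^2) J, divided by 1.602e-19 J/eV
dE = 0.0686 eV
Total band gap = E_g(bulk) + dE = 1.98 + 0.0686 = 2.0486 eV

2.0486


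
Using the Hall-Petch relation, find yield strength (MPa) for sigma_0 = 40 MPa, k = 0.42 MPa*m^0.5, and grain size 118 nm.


d = 118 nm = 1.18e-07 m
sqrt(d) = 0.0003435113
Hall-Petch contribution = k / sqrt(d) = 0.42 / 0.0003435113 = 1222.7 MPa
sigma = sigma_0 + k/sqrt(d) = 40 + 1222.7 = 1262.7 MPa

1262.7


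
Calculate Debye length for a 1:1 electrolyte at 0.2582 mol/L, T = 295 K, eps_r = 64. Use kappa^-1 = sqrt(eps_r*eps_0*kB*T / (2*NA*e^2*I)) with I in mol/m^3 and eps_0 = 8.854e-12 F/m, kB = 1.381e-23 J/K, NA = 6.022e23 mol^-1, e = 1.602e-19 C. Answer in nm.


Ionic strength I = 0.2582 * 1^2 * 1000 = 258.2 mol/m^3
kappa^-1 = sqrt(64 * 8.854e-12 * 1.381e-23 * 295 / (2 * 6.022e23 * (1.602e-19)^2 * 258.2))
kappa^-1 = 0.538 nm

0.538


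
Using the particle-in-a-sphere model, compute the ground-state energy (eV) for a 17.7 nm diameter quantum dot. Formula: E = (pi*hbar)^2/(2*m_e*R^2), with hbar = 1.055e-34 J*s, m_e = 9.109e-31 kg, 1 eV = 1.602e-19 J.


Radius R = 17.7/2 = 8.85 nm = 8.85e-09 m
E = (pi * 1.055e-34)^2 / (2 * 9.109e-31 * (8.85e-09)^2)
E(J) = 7.6987e-22
E = E(J) / 1.602e-19 = 0.0048 eV

0.0048


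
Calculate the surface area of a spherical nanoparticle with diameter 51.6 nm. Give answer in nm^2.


Radius r = 51.6/2 = 25.8 nm
Surface area SA = 4 * pi * r^2
SA = 4 * pi * (25.8)^2
SA = 8364.68 nm^2

8364.68


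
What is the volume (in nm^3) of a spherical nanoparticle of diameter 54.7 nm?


Radius r = 54.7/2 = 27.35 nm
Volume V = (4/3) * pi * r^3
V = (4/3) * pi * (27.35)^3
V = 85696.01 nm^3

85696.01


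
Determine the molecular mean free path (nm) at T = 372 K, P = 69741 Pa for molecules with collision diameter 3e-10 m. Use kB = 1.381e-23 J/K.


Mean free path: lambda = kB*T / (sqrt(2) * pi * d^2 * P)
lambda = 1.381e-23 * 372 / (sqrt(2) * pi * (3e-10)^2 * 69741)
lambda = 1.84222e-07 m
lambda = 184.22 nm

184.22


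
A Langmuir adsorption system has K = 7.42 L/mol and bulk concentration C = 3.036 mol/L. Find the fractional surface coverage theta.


Langmuir isotherm: theta = K*C / (1 + K*C)
K*C = 7.42 * 3.036 = 22.52712
theta = 22.52712 / (1 + 22.52712) = 22.52712 / 23.52712
theta = 0.9575

0.9575


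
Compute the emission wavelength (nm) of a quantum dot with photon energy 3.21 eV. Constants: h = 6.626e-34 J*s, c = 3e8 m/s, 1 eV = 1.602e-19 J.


Convert energy: E = 3.21 eV = 3.21 * 1.602e-19 = 5.14242e-19 J
lambda = h*c / E = 6.626e-34 * 3e8 / 5.14242e-19
lambda = 3.8655e-07 m = 386.5 nm

386.5


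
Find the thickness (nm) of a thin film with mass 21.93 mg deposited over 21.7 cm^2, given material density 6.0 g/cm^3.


Convert: m = 21.93 mg = 2.1930e-05 kg, A = 21.7 cm^2 = 2.1700e-03 m^2, rho = 6.0 g/cm^3 = 6000 kg/m^3
t = m / (A * rho)
t = 2.1930e-05 / (2.1700e-03 * 6000)
t = 1.6843e-06 m = 1684.3 nm

1684.3


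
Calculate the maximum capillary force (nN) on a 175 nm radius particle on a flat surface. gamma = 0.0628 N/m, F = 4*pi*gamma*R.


Convert radius: R = 175 nm = 1.75e-07 m
F = 4 * pi * gamma * R
F = 4 * pi * 0.0628 * 1.75e-07
F = 1.38104e-07 N = 138.1044 nN

138.1044


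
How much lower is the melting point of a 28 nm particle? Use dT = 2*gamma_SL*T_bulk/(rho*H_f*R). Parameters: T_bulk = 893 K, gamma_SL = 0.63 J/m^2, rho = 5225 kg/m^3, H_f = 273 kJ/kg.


Radius R = 28/2 = 14 nm = 1.4e-08 m
Convert H_f = 273 kJ/kg = 273000 J/kg
dT = 2 * gamma_SL * T_bulk / (rho * H_f * R)
dT = 2 * 0.63 * 893 / (5225 * 273000 * 1.4e-08)
dT = 56.3 K

56.3


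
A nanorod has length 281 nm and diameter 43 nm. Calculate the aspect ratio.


Aspect ratio AR = length / diameter
AR = 281 / 43
AR = 6.53

6.53


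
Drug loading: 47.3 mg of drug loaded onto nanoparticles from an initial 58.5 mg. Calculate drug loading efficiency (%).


Drug loading efficiency = (drug loaded / drug initial) * 100
DLE = 47.3 / 58.5 * 100
DLE = 0.8085 * 100
DLE = 80.85%

80.85


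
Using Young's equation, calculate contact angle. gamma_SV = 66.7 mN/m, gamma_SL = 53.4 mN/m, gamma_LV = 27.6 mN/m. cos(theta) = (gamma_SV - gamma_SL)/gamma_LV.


cos(theta) = (gamma_SV - gamma_SL) / gamma_LV
cos(theta) = (66.7 - 53.4) / 27.6
cos(theta) = 0.481884
theta = arccos(0.481884) = 61.19 degrees

61.19


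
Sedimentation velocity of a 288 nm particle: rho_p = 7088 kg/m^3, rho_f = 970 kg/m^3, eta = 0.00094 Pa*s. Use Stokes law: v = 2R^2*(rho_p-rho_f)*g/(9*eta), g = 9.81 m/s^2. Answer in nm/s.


Radius R = 288/2 nm = 1.44e-07 m
Density difference = 7088 - 970 = 6118 kg/m^3
v = 2 * R^2 * (rho_p - rho_f) * g / (9 * eta)
v = 2 * (1.44e-07)^2 * 6118 * 9.81 / (9 * 0.00094)
v = 2.94214e-07 m/s = 294.2138 nm/s

294.2138
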